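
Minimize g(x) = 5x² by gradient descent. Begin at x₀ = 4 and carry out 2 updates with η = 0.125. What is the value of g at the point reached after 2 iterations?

0.3125

g′(x) = 10x
Step 1: g′(4) = 40; x₁ = 4 − 0.125·40 = -1
Step 2: g′(-1) = -10; x₂ = -1 − 0.125·(-10) = 0.25
g(0.25) = 0.3125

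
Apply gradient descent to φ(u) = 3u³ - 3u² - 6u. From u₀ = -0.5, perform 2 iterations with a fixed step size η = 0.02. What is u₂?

φ′(u) = 9u² - 6u - 6
Step 1: φ′(-0.5) = -0.75; u₁ = -0.5 − 0.02·(-0.75) = -0.485
Step 2: φ′(-0.485) = -0.972975; u₂ = -0.485 − 0.02·(-0.972975) = -0.4655405

-0.4655405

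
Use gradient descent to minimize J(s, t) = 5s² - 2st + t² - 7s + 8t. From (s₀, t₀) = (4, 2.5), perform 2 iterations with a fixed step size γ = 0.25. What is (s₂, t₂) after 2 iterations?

∇J = (10s - 2t - 7, -2s + 2t + 8)
Step 1: at (4, 2.5), ∇J = (28, 5) → (4, 2.5) − 0.25·(28, 5) = (-3, 1.25)
Step 2: at (-3, 1.25), ∇J = (-39.5, 16.5) → (-3, 1.25) − 0.25·(-39.5, 16.5) = (6.875, -2.875)

(6.875, -2.875)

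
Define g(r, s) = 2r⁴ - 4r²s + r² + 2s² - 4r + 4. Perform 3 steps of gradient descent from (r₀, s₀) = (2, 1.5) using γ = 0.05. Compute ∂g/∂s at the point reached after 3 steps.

∇g = (8r³ - 8rs + 2r - 4, -4r² + 4s)
Step 1: at (2, 1.5), ∇g = (40, -10) → (2, 1.5) − 0.05·(40, -10) = (0, 2)
Step 2: at (0, 2), ∇g = (-4, 8) → (0, 2) − 0.05·(-4, 8) = (0.2, 1.6)
Step 3: at (0.2, 1.6), ∇g = (-6.096, 6.24) → (0.2, 1.6) − 0.05·(-6.096, 6.24) = (0.5048, 1.288)
∂g/∂s at (0.5048, 1.288) = 4.13270784

4.13270784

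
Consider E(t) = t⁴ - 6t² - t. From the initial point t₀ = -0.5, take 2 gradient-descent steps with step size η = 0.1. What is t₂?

-1.64705

E′(t) = 4t³ - 12t - 1
t₁ = -0.5 − 0.1·4.5 = -0.95
t₂ = -0.95 − 0.1·6.9705 = -1.64705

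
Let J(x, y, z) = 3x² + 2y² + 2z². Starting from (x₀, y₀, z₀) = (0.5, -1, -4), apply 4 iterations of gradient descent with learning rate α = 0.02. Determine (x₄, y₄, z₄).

∇J = (6x, 4y, 4z)
(x₁, y₁, z₁) = (0.5, -1, -4) − 0.02·(3, -4, -16) = (0.44, -0.92, -3.68)
(x₂, y₂, z₂) = (0.44, -0.92, -3.68) − 0.02·(2.64, -3.68, -14.72) = (0.3872, -0.8464, -3.3856)
(x₃, y₃, z₃) = (0.3872, -0.8464, -3.3856) − 0.02·(2.3232, -3.3856, -13.5424) = (0.340736, -0.778688, -3.114752)
(x₄, y₄, z₄) = (0.340736, -0.778688, -3.114752) − 0.02·(2.044416, -3.114752, -12.459008) = (0.29984768, -0.71639296, -2.86557184)

(0.29984768, -0.71639296, -2.86557184)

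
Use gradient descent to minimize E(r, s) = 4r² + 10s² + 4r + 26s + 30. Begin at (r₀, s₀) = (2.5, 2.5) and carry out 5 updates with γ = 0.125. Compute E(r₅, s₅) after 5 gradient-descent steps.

∇E = (8r + 4, 20s + 26)
(r₁, s₁) = (2.5, 2.5) − 0.125·(24, 76) = (-0.5, -7)
(r₂, s₂) = (-0.5, -7) − 0.125·(0, -114) = (-0.5, 7.25)
(r₃, s₃) = (-0.5, 7.25) − 0.125·(0, 171) = (-0.5, -14.125)
(r₄, s₄) = (-0.5, -14.125) − 0.125·(0, -256.5) = (-0.5, 17.9375)
(r₅, s₅) = (-0.5, 17.9375) − 0.125·(0, 384.75) = (-0.5, -30.15625)
E(-0.5, -30.15625) = 8338.931640625

8338.931640625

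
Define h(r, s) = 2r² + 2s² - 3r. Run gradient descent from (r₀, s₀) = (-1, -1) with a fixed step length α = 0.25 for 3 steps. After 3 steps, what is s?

∇h = (4r - 3, 4s)
(r₁, s₁) = (-1, -1) − 0.25·(-7, -4) = (0.75, 0)
(r₂, s₂) = (0.75, 0) − 0.25·(0, 0) = (0.75, 0)
(r₃, s₃) = (0.75, 0) − 0.25·(0, 0) = (0.75, 0)
s = 0

0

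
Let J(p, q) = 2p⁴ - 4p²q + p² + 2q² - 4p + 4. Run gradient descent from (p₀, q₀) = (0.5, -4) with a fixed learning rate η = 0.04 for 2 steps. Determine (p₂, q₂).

∇J = (8p³ - 8pq + 2p - 4, -4p² + 4q)
Step 1: at (0.5, -4), ∇J = (14, -17) → (0.5, -4) − 0.04·(14, -17) = (-0.06, -3.32)
Step 2: at (-0.06, -3.32), ∇J = (-5.715328, -13.2944) → (-0.06, -3.32) − 0.04·(-5.715328, -13.2944) = (0.16861312, -2.788224)

(0.16861312, -2.788224)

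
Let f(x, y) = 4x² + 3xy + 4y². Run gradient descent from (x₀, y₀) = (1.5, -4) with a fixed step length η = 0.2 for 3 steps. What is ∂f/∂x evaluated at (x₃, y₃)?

23.76

∇f = (8x + 3y, 3x + 8y)
Step 1: at (1.5, -4), ∇f = (0, -27.5) → (1.5, -4) − 0.2·(0, -27.5) = (1.5, 1.5)
Step 2: at (1.5, 1.5), ∇f = (16.5, 16.5) → (1.5, 1.5) − 0.2·(16.5, 16.5) = (-1.8, -1.8)
Step 3: at (-1.8, -1.8), ∇f = (-19.8, -19.8) → (-1.8, -1.8) − 0.2·(-19.8, -19.8) = (2.16, 2.16)
∂f/∂x at (2.16, 2.16) = 23.76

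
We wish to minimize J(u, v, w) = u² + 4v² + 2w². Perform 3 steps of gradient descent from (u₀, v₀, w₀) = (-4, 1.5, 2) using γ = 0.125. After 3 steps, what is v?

0

∇J = (2u, 8v, 4w)
(u₁, v₁, w₁) = (-4, 1.5, 2) − 0.125·(-8, 12, 8) = (-3, 0, 1)
(u₂, v₂, w₂) = (-3, 0, 1) − 0.125·(-6, 0, 4) = (-2.25, 0, 0.5)
(u₃, v₃, w₃) = (-2.25, 0, 0.5) − 0.125·(-4.5, 0, 2) = (-1.6875, 0, 0.25)
v = 0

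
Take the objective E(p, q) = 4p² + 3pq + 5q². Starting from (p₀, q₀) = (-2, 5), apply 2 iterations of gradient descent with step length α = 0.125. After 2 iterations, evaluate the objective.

∇E = (8p + 3q, 3p + 10q)
(p₁, q₁) = (-2, 5) − 0.125·(-1, 44) = (-1.875, -0.5)
(p₂, q₂) = (-1.875, -0.5) − 0.125·(-16.5, -10.625) = (0.1875, 0.828125)
E(0.1875, 0.828125) = 4.035400390625

4.035400390625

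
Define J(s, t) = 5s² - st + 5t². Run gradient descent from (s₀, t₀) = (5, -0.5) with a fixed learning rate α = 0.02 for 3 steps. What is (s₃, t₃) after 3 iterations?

∇J = (10s - t, -s + 10t)
Step 1: at (5, -0.5), ∇J = (50.5, -10) → (5, -0.5) − 0.02·(50.5, -10) = (3.99, -0.3)
Step 2: at (3.99, -0.3), ∇J = (40.2, -6.99) → (3.99, -0.3) − 0.02·(40.2, -6.99) = (3.186, -0.1602)
Step 3: at (3.186, -0.1602), ∇J = (32.0202, -4.788) → (3.186, -0.1602) − 0.02·(32.0202, -4.788) = (2.545596, -0.06444)

(2.545596, -0.06444)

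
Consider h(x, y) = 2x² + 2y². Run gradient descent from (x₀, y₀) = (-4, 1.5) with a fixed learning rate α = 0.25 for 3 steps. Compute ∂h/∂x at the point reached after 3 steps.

0

∇h = (4x, 4y)
(x₁, y₁) = (-4, 1.5) − 0.25·(-16, 6) = (0, 0)
(x₂, y₂) = (0, 0) − 0.25·(0, 0) = (0, 0)
(x₃, y₃) = (0, 0) − 0.25·(0, 0) = (0, 0)
∂h/∂x at (0, 0) = 0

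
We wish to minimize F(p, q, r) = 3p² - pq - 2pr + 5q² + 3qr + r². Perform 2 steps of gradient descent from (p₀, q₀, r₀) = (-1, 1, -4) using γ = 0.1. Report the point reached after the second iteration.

(-1.07, 1, -3.51)

∇F = (6p - q - 2r, -p + 10q + 3r, -2p + 3q + 2r)
Step 1: at (-1, 1, -4), ∇F = (1, -1, -3) → (-1, 1, -4) − 0.1·(1, -1, -3) = (-1.1, 1.1, -3.7)
Step 2: at (-1.1, 1.1, -3.7), ∇F = (-0.3, 1, -1.9) → (-1.1, 1.1, -3.7) − 0.1·(-0.3, 1, -1.9) = (-1.07, 1, -3.51)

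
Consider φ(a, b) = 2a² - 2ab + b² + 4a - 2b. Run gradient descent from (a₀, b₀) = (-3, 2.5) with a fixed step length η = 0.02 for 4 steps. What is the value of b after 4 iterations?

∇φ = (4a - 2b + 4, -2a + 2b - 2)
(a₁, b₁) = (-3, 2.5) − 0.02·(-13, 9) = (-2.74, 2.32)
(a₂, b₂) = (-2.74, 2.32) − 0.02·(-11.6, 8.12) = (-2.508, 2.1576)
(a₃, b₃) = (-2.508, 2.1576) − 0.02·(-10.3472, 7.3312) = (-2.301056, 2.010976)
(a₄, b₄) = (-2.301056, 2.010976) − 0.02·(-9.226176, 6.624064) = (-2.11653248, 1.87849472)
b = 1.87849472

1.87849472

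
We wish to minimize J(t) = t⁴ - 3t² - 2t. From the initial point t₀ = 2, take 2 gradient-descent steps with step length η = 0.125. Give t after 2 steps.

-0.1796875

J′(t) = 4t³ - 6t - 2
t₁ = 2 − 0.125·18 = -0.25
t₂ = -0.25 − 0.125·(-0.5625) = -0.1796875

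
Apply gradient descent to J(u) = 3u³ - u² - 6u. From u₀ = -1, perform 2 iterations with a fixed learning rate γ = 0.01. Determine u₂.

-1.110225

J′(u) = 9u² - 2u - 6
Step 1: J′(-1) = 5; u₁ = -1 − 0.01·5 = -1.05
Step 2: J′(-1.05) = 6.0225; u₂ = -1.05 − 0.01·6.0225 = -1.110225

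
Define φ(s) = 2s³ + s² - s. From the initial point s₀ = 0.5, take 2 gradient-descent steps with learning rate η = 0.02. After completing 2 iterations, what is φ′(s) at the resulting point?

φ′(s) = 6s² + 2s - 1
Step 1: φ′(0.5) = 1.5; s₁ = 0.5 − 0.02·1.5 = 0.47
Step 2: φ′(0.47) = 1.2654; s₂ = 0.47 − 0.02·1.2654 = 0.444692
φ′(s) at (0.444692) = 1.075889849184

1.075889849184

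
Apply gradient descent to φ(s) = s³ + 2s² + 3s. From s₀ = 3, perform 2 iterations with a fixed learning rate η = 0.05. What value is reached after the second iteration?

0.4485

φ′(s) = 3s² + 4s + 3
s₁ = 3 − 0.05·42 = 0.9
s₂ = 0.9 − 0.05·9.03 = 0.4485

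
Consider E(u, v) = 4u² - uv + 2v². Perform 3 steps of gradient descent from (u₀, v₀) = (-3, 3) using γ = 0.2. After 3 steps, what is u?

0.96

∇E = (8u - v, -u + 4v)
(u₁, v₁) = (-3, 3) − 0.2·(-27, 15) = (2.4, 0)
(u₂, v₂) = (2.4, 0) − 0.2·(19.2, -2.4) = (-1.44, 0.48)
(u₃, v₃) = (-1.44, 0.48) − 0.2·(-12, 3.36) = (0.96, -0.192)
u = 0.96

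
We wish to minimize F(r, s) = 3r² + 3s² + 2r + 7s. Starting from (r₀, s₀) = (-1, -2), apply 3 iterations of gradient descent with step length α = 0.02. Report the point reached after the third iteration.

∇F = (6r + 2, 6s + 7)
Step 1: at (-1, -2), ∇F = (-4, -5) → (-1, -2) − 0.02·(-4, -5) = (-0.92, -1.9)
Step 2: at (-0.92, -1.9), ∇F = (-3.52, -4.4) → (-0.92, -1.9) − 0.02·(-3.52, -4.4) = (-0.8496, -1.812)
Step 3: at (-0.8496, -1.812), ∇F = (-3.0976, -3.872) → (-0.8496, -1.812) − 0.02·(-3.0976, -3.872) = (-0.787648, -1.73456)

(-0.787648, -1.73456)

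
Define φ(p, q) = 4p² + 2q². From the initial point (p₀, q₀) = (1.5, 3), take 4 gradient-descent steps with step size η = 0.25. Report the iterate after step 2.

(1.5, 0)

∇φ = (8p, 4q)
Step 1: at (1.5, 3), ∇φ = (12, 12) → (1.5, 3) − 0.25·(12, 12) = (-1.5, 0)
Step 2: at (-1.5, 0), ∇φ = (-12, 0) → (-1.5, 0) − 0.25·(-12, 0) = (1.5, 0)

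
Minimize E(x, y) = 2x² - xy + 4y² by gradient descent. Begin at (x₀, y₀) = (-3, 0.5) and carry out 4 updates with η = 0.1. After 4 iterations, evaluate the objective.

0.338634325

∇E = (4x - y, -x + 8y)
Step 1: at (-3, 0.5), ∇E = (-12.5, 7) → (-3, 0.5) − 0.1·(-12.5, 7) = (-1.75, -0.2)
Step 2: at (-1.75, -0.2), ∇E = (-6.8, 0.15) → (-1.75, -0.2) − 0.1·(-6.8, 0.15) = (-1.07, -0.215)
Step 3: at (-1.07, -0.215), ∇E = (-4.065, -0.65) → (-1.07, -0.215) − 0.1·(-4.065, -0.65) = (-0.6635, -0.15)
Step 4: at (-0.6635, -0.15), ∇E = (-2.504, -0.5365) → (-0.6635, -0.15) − 0.1·(-2.504, -0.5365) = (-0.4131, -0.09635)
E(-0.4131, -0.09635) = 0.338634325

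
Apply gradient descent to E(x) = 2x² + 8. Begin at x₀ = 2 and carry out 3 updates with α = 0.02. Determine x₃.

1.557376

E′(x) = 4x
Step 1: E′(2) = 8; x₁ = 2 − 0.02·8 = 1.84
Step 2: E′(1.84) = 7.36; x₂ = 1.84 − 0.02·7.36 = 1.6928
Step 3: E′(1.6928) = 6.7712; x₃ = 1.6928 − 0.02·6.7712 = 1.557376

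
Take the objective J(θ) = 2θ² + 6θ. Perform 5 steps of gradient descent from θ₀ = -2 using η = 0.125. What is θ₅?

J′(θ) = 4θ + 6
θ₁ = -2 − 0.125·(-2) = -1.75
θ₂ = -1.75 − 0.125·(-1) = -1.625
θ₃ = -1.625 − 0.125·(-0.5) = -1.5625
θ₄ = -1.5625 − 0.125·(-0.25) = -1.53125
θ₅ = -1.53125 − 0.125·(-0.125) = -1.515625

-1.515625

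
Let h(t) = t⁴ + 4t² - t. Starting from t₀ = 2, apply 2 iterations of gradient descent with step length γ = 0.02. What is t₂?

h′(t) = 4t³ + 8t - 1
Step 1: h′(2) = 47; t₁ = 2 − 0.02·47 = 1.06
Step 2: h′(1.06) = 12.244064; t₂ = 1.06 − 0.02·12.244064 = 0.81511872

0.81511872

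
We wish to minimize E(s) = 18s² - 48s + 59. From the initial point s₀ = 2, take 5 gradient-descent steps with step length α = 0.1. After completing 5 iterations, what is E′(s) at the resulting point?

-2851.53024

E′(s) = 36s - 48
Step 1: E′(2) = 24; s₁ = 2 − 0.1·24 = -0.4
Step 2: E′(-0.4) = -62.4; s₂ = -0.4 − 0.1·(-62.4) = 5.84
Step 3: E′(5.84) = 162.24; s₃ = 5.84 − 0.1·162.24 = -10.384
Step 4: E′(-10.384) = -421.824; s₄ = -10.384 − 0.1·(-421.824) = 31.7984
Step 5: E′(31.7984) = 1096.7424; s₅ = 31.7984 − 0.1·1096.7424 = -77.87584
E′(s) at (-77.87584) = -2851.53024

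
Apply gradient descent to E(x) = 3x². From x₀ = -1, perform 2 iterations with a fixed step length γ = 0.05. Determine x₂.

E′(x) = 6x
Step 1: E′(-1) = -6; x₁ = -1 − 0.05·(-6) = -0.7
Step 2: E′(-0.7) = -4.2; x₂ = -0.7 − 0.05·(-4.2) = -0.49

-0.49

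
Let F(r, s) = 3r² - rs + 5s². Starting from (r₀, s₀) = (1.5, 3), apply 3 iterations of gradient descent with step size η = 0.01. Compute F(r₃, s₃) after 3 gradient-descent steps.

∇F = (6r - s, -r + 10s)
(r₁, s₁) = (1.5, 3) − 0.01·(6, 28.5) = (1.44, 2.715)
(r₂, s₂) = (1.44, 2.715) − 0.01·(5.925, 25.71) = (1.38075, 2.4579)
(r₃, s₃) = (1.38075, 2.4579) − 0.01·(5.8266, 23.19825) = (1.322484, 2.2259175)
F(1.322484, 2.2259175) = 27.07669509572925

27.07669509572925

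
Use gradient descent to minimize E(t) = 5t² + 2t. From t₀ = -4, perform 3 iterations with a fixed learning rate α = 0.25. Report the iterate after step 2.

-8.75

E′(t) = 10t + 2
Step 1: E′(-4) = -38; t₁ = -4 − 0.25·(-38) = 5.5
Step 2: E′(5.5) = 57; t₂ = 5.5 − 0.25·57 = -8.75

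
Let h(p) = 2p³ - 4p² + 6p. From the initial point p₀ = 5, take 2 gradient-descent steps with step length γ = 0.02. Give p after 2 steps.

h′(p) = 6p² - 8p + 6
p₁ = 5 − 0.02·116 = 2.68
p₂ = 2.68 − 0.02·27.6544 = 2.126912

2.126912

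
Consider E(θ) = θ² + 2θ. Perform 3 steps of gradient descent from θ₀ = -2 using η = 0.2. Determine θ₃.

E′(θ) = 2θ + 2
θ₁ = -2 − 0.2·(-2) = -1.6
θ₂ = -1.6 − 0.2·(-1.2) = -1.36
θ₃ = -1.36 − 0.2·(-0.72) = -1.216

-1.216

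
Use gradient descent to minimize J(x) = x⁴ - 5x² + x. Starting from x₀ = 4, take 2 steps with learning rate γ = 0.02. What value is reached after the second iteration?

-0.42485568

J′(x) = 4x³ - 10x + 1
Step 1: J′(4) = 217; x₁ = 4 − 0.02·217 = -0.34
Step 2: J′(-0.34) = 4.242784; x₂ = -0.34 − 0.02·4.242784 = -0.42485568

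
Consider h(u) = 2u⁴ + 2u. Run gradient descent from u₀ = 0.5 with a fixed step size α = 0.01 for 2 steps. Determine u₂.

0.44169416

h′(u) = 8u³ + 2
Step 1: h′(0.5) = 3; u₁ = 0.5 − 0.01·3 = 0.47
Step 2: h′(0.47) = 2.830584; u₂ = 0.47 − 0.01·2.830584 = 0.44169416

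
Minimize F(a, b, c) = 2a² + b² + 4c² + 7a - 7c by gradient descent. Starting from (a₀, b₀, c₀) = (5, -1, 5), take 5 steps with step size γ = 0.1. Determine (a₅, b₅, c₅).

∇F = (4a + 7, 2b, 8c - 7)
(a₁, b₁, c₁) = (5, -1, 5) − 0.1·(27, -2, 33) = (2.3, -0.8, 1.7)
(a₂, b₂, c₂) = (2.3, -0.8, 1.7) − 0.1·(16.2, -1.6, 6.6) = (0.68, -0.64, 1.04)
(a₃, b₃, c₃) = (0.68, -0.64, 1.04) − 0.1·(9.72, -1.28, 1.32) = (-0.292, -0.512, 0.908)
(a₄, b₄, c₄) = (-0.292, -0.512, 0.908) − 0.1·(5.832, -1.024, 0.264) = (-0.8752, -0.4096, 0.8816)
(a₅, b₅, c₅) = (-0.8752, -0.4096, 0.8816) − 0.1·(3.4992, -0.8192, 0.0528) = (-1.22512, -0.32768, 0.87632)

(-1.22512, -0.32768, 0.87632)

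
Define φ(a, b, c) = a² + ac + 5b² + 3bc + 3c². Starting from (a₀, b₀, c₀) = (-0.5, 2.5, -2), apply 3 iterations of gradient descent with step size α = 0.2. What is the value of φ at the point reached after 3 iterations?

46.73072

∇φ = (2a + c, 10b + 3c, a + 3b + 6c)
Step 1: at (-0.5, 2.5, -2), ∇φ = (-3, 19, -5) → (-0.5, 2.5, -2) − 0.2·(-3, 19, -5) = (0.1, -1.3, -1)
Step 2: at (0.1, -1.3, -1), ∇φ = (-0.8, -16, -9.8) → (0.1, -1.3, -1) − 0.2·(-0.8, -16, -9.8) = (0.26, 1.9, 0.96)
Step 3: at (0.26, 1.9, 0.96), ∇φ = (1.48, 21.88, 11.72) → (0.26, 1.9, 0.96) − 0.2·(1.48, 21.88, 11.72) = (-0.036, -2.476, -1.384)
φ(-0.036, -2.476, -1.384) = 46.73072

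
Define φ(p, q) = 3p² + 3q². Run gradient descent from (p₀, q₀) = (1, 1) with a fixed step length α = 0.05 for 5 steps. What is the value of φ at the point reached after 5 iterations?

∇φ = (6p, 6q)
Step 1: at (1, 1), ∇φ = (6, 6) → (1, 1) − 0.05·(6, 6) = (0.7, 0.7)
Step 2: at (0.7, 0.7), ∇φ = (4.2, 4.2) → (0.7, 0.7) − 0.05·(4.2, 4.2) = (0.49, 0.49)
Step 3: at (0.49, 0.49), ∇φ = (2.94, 2.94) → (0.49, 0.49) − 0.05·(2.94, 2.94) = (0.343, 0.343)
Step 4: at (0.343, 0.343), ∇φ = (2.058, 2.058) → (0.343, 0.343) − 0.05·(2.058, 2.058) = (0.2401, 0.2401)
Step 5: at (0.2401, 0.2401), ∇φ = (1.4406, 1.4406) → (0.2401, 0.2401) − 0.05·(1.4406, 1.4406) = (0.16807, 0.16807)
φ(0.16807, 0.16807) = 0.1694851494

0.1694851494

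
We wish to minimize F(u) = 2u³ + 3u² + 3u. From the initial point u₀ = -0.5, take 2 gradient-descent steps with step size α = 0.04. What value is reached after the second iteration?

F′(u) = 6u² + 6u + 3
Step 1: F′(-0.5) = 1.5; u₁ = -0.5 − 0.04·1.5 = -0.56
Step 2: F′(-0.56) = 1.5216; u₂ = -0.56 − 0.04·1.5216 = -0.620864

-0.620864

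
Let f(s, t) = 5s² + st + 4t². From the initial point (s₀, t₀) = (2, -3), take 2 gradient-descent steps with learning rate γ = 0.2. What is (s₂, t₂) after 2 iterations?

∇f = (10s + t, s + 8t)
(s₁, t₁) = (2, -3) − 0.2·(17, -22) = (-1.4, 1.4)
(s₂, t₂) = (-1.4, 1.4) − 0.2·(-12.6, 9.8) = (1.12, -0.56)

(1.12, -0.56)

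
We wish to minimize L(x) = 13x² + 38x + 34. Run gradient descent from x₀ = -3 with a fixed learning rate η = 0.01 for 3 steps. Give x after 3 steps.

L′(x) = 26x + 38
Step 1: L′(-3) = -40; x₁ = -3 − 0.01·(-40) = -2.6
Step 2: L′(-2.6) = -29.6; x₂ = -2.6 − 0.01·(-29.6) = -2.304
Step 3: L′(-2.304) = -21.904; x₃ = -2.304 − 0.01·(-21.904) = -2.08496

-2.08496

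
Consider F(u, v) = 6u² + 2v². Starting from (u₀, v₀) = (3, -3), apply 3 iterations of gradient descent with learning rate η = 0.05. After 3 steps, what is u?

0.192

∇F = (12u, 4v)
Step 1: at (3, -3), ∇F = (36, -12) → (3, -3) − 0.05·(36, -12) = (1.2, -2.4)
Step 2: at (1.2, -2.4), ∇F = (14.4, -9.6) → (1.2, -2.4) − 0.05·(14.4, -9.6) = (0.48, -1.92)
Step 3: at (0.48, -1.92), ∇F = (5.76, -7.68) → (0.48, -1.92) − 0.05·(5.76, -7.68) = (0.192, -1.536)
u = 0.192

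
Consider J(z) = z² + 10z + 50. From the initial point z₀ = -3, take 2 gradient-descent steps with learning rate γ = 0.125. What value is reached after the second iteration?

-3.875

J′(z) = 2z + 10
Step 1: J′(-3) = 4; z₁ = -3 − 0.125·4 = -3.5
Step 2: J′(-3.5) = 3; z₂ = -3.5 − 0.125·3 = -3.875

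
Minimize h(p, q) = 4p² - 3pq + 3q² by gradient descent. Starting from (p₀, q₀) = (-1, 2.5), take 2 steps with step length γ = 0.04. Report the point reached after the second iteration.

(-0.0448, 1.3072)

∇h = (8p - 3q, -3p + 6q)
Step 1: at (-1, 2.5), ∇h = (-15.5, 18) → (-1, 2.5) − 0.04·(-15.5, 18) = (-0.38, 1.78)
Step 2: at (-0.38, 1.78), ∇h = (-8.38, 11.82) → (-0.38, 1.78) − 0.04·(-8.38, 11.82) = (-0.0448, 1.3072)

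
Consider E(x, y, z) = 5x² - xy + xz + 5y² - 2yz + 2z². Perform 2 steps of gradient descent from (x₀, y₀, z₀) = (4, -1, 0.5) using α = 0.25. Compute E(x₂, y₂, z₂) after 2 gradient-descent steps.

929.9853515625

∇E = (10x - y + z, -x + 10y - 2z, x - 2y + 4z)
(x₁, y₁, z₁) = (4, -1, 0.5) − 0.25·(41.5, -15, 8) = (-6.375, 2.75, -1.5)
(x₂, y₂, z₂) = (-6.375, 2.75, -1.5) − 0.25·(-68, 36.875, -17.875) = (10.625, -6.46875, 2.96875)
E(10.625, -6.46875, 2.96875) = 929.9853515625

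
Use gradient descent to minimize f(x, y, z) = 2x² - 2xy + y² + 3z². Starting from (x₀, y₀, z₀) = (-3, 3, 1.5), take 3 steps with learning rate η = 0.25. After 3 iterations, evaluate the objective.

∇f = (4x - 2y, -2x + 2y, 6z)
Step 1: at (-3, 3, 1.5), ∇f = (-18, 12, 9) → (-3, 3, 1.5) − 0.25·(-18, 12, 9) = (1.5, 0, -0.75)
Step 2: at (1.5, 0, -0.75), ∇f = (6, -3, -4.5) → (1.5, 0, -0.75) − 0.25·(6, -3, -4.5) = (0, 0.75, 0.375)
Step 3: at (0, 0.75, 0.375), ∇f = (-1.5, 1.5, 2.25) → (0, 0.75, 0.375) − 0.25·(-1.5, 1.5, 2.25) = (0.375, 0.375, -0.1875)
f(0.375, 0.375, -0.1875) = 0.24609375

0.24609375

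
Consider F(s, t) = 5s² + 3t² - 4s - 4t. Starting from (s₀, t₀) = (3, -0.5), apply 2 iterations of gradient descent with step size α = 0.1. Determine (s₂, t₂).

∇F = (10s - 4, 6t - 4)
(s₁, t₁) = (3, -0.5) − 0.1·(26, -7) = (0.4, 0.2)
(s₂, t₂) = (0.4, 0.2) − 0.1·(0, -2.8) = (0.4, 0.48)

(0.4, 0.48)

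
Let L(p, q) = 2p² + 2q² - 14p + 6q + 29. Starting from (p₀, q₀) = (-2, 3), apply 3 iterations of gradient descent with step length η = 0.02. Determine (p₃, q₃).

∇L = (4p - 14, 4q + 6)
(p₁, q₁) = (-2, 3) − 0.02·(-22, 18) = (-1.56, 2.64)
(p₂, q₂) = (-1.56, 2.64) − 0.02·(-20.24, 16.56) = (-1.1552, 2.3088)
(p₃, q₃) = (-1.1552, 2.3088) − 0.02·(-18.6208, 15.2352) = (-0.782784, 2.004096)

(-0.782784, 2.004096)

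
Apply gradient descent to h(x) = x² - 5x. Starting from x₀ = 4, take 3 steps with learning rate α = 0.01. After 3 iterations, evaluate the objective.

h′(x) = 2x - 5
x₁ = 4 − 0.01·3 = 3.97
x₂ = 3.97 − 0.01·2.94 = 3.9406
x₃ = 3.9406 − 0.01·2.8812 = 3.911788
h(3.911788) = -4.256854643056

-4.256854643056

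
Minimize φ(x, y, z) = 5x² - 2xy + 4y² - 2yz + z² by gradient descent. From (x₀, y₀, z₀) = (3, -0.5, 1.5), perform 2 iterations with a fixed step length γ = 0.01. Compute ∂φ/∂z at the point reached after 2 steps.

∇φ = (10x - 2y, -2x + 8y - 2z, -2y + 2z)
Step 1: at (3, -0.5, 1.5), ∇φ = (31, -13, 4) → (3, -0.5, 1.5) − 0.01·(31, -13, 4) = (2.69, -0.37, 1.46)
Step 2: at (2.69, -0.37, 1.46), ∇φ = (27.64, -11.26, 3.66) → (2.69, -0.37, 1.46) − 0.01·(27.64, -11.26, 3.66) = (2.4136, -0.2574, 1.4234)
∂φ/∂z at (2.4136, -0.2574, 1.4234) = 3.3616

3.3616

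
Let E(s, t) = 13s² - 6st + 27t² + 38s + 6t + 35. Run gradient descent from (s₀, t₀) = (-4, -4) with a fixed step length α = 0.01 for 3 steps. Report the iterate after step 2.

(-3.1576, -1.2592)

∇E = (26s - 6t + 38, -6s + 54t + 6)
Step 1: at (-4, -4), ∇E = (-42, -186) → (-4, -4) − 0.01·(-42, -186) = (-3.58, -2.14)
Step 2: at (-3.58, -2.14), ∇E = (-42.24, -88.08) → (-3.58, -2.14) − 0.01·(-42.24, -88.08) = (-3.1576, -1.2592)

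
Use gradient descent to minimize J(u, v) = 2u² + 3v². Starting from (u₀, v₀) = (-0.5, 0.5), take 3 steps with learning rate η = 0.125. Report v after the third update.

∇J = (4u, 6v)
(u₁, v₁) = (-0.5, 0.5) − 0.125·(-2, 3) = (-0.25, 0.125)
(u₂, v₂) = (-0.25, 0.125) − 0.125·(-1, 0.75) = (-0.125, 0.03125)
(u₃, v₃) = (-0.125, 0.03125) − 0.125·(-0.5, 0.1875) = (-0.0625, 0.0078125)
v = 0.0078125

0.0078125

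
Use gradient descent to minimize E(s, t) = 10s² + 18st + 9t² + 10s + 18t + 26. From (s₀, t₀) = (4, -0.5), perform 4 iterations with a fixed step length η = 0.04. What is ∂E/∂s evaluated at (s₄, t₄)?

∇E = (20s + 18t + 10, 18s + 18t + 18)
Step 1: at (4, -0.5), ∇E = (81, 81) → (4, -0.5) − 0.04·(81, 81) = (0.76, -3.74)
Step 2: at (0.76, -3.74), ∇E = (-42.12, -35.64) → (0.76, -3.74) − 0.04·(-42.12, -35.64) = (2.4448, -2.3144)
Step 3: at (2.4448, -2.3144), ∇E = (17.2368, 20.3472) → (2.4448, -2.3144) − 0.04·(17.2368, 20.3472) = (1.755328, -3.128288)
Step 4: at (1.755328, -3.128288), ∇E = (-11.202624, -6.71328) → (1.755328, -3.128288) − 0.04·(-11.202624, -6.71328) = (2.20343296, -2.8597568)
∂E/∂s at (2.20343296, -2.8597568) = 2.5930368

2.5930368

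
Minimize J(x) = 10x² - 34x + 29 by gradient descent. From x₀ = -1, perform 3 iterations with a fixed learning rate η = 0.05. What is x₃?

J′(x) = 20x - 34
Step 1: J′(-1) = -54; x₁ = -1 − 0.05·(-54) = 1.7
Step 2: J′(1.7) = 0; x₂ = 1.7 − 0.05·0 = 1.7
Step 3: J′(1.7) = 0; x₃ = 1.7 − 0.05·0 = 1.7

1.7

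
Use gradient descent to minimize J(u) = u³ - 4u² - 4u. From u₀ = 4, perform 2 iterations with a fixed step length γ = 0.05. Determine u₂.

J′(u) = 3u² - 8u - 4
u₁ = 4 − 0.05·12 = 3.4
u₂ = 3.4 − 0.05·3.48 = 3.226

3.226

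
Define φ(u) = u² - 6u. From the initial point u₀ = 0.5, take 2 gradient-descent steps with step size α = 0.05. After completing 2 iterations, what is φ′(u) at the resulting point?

φ′(u) = 2u - 6
Step 1: φ′(0.5) = -5; u₁ = 0.5 − 0.05·(-5) = 0.75
Step 2: φ′(0.75) = -4.5; u₂ = 0.75 − 0.05·(-4.5) = 0.975
φ′(u) at (0.975) = -4.05

-4.05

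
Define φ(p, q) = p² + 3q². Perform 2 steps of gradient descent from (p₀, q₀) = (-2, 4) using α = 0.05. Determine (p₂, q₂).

∇φ = (2p, 6q)
(p₁, q₁) = (-2, 4) − 0.05·(-4, 24) = (-1.8, 2.8)
(p₂, q₂) = (-1.8, 2.8) − 0.05·(-3.6, 16.8) = (-1.62, 1.96)

(-1.62, 1.96)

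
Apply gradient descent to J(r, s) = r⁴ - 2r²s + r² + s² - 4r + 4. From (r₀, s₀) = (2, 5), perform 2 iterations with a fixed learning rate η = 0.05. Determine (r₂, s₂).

(1.9472, 4.986)

∇J = (4r³ - 4rs + 2r - 4, -2r² + 2s)
Step 1: at (2, 5), ∇J = (-8, 2) → (2, 5) − 0.05·(-8, 2) = (2.4, 4.9)
Step 2: at (2.4, 4.9), ∇J = (9.056, -1.72) → (2.4, 4.9) − 0.05·(9.056, -1.72) = (1.9472, 4.986)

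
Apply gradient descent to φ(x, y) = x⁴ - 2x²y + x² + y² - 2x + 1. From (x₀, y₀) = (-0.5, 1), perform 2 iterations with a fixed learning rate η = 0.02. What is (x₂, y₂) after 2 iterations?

(-0.43936616, 0.940036)

∇φ = (4x³ - 4xy + 2x - 2, -2x² + 2y)
(x₁, y₁) = (-0.5, 1) − 0.02·(-1.5, 1.5) = (-0.47, 0.97)
(x₂, y₂) = (-0.47, 0.97) − 0.02·(-1.531692, 1.4982) = (-0.43936616, 0.940036)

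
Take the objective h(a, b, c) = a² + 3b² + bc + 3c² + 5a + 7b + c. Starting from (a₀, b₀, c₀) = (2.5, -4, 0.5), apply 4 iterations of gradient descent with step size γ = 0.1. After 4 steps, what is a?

-0.452

∇h = (2a + 5, 6b + c + 7, b + 6c + 1)
(a₁, b₁, c₁) = (2.5, -4, 0.5) − 0.1·(10, -16.5, 0) = (1.5, -2.35, 0.5)
(a₂, b₂, c₂) = (1.5, -2.35, 0.5) − 0.1·(8, -6.6, 1.65) = (0.7, -1.69, 0.335)
(a₃, b₃, c₃) = (0.7, -1.69, 0.335) − 0.1·(6.4, -2.805, 1.32) = (0.06, -1.4095, 0.203)
(a₄, b₄, c₄) = (0.06, -1.4095, 0.203) − 0.1·(5.12, -1.254, 0.8085) = (-0.452, -1.2841, 0.12215)
a = -0.452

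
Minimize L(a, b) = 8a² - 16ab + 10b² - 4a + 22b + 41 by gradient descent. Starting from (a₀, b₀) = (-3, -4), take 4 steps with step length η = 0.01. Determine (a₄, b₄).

(-3.31235584, -3.78591104)

∇L = (16a - 16b - 4, -16a + 20b + 22)
(a₁, b₁) = (-3, -4) − 0.01·(12, -10) = (-3.12, -3.9)
(a₂, b₂) = (-3.12, -3.9) − 0.01·(8.48, -6.08) = (-3.2048, -3.8392)
(a₃, b₃) = (-3.2048, -3.8392) − 0.01·(6.1504, -3.5072) = (-3.266304, -3.804128)
(a₄, b₄) = (-3.266304, -3.804128) − 0.01·(4.605184, -1.821696) = (-3.31235584, -3.78591104)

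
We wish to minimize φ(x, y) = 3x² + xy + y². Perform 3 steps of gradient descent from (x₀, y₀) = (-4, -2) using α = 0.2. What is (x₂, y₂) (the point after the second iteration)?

∇φ = (6x + y, x + 2y)
Step 1: at (-4, -2), ∇φ = (-26, -8) → (-4, -2) − 0.2·(-26, -8) = (1.2, -0.4)
Step 2: at (1.2, -0.4), ∇φ = (6.8, 0.4) → (1.2, -0.4) − 0.2·(6.8, 0.4) = (-0.16, -0.48)

(-0.16, -0.48)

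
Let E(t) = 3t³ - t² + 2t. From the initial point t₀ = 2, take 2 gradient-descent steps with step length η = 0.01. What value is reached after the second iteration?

E′(t) = 9t² - 2t + 2
t₁ = 2 − 0.01·34 = 1.66
t₂ = 1.66 − 0.01·23.4804 = 1.425196

1.425196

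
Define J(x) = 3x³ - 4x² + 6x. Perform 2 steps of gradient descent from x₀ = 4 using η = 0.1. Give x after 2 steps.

J′(x) = 9x² - 8x + 6
x₁ = 4 − 0.1·118 = -7.8
x₂ = -7.8 − 0.1·615.96 = -69.396

-69.396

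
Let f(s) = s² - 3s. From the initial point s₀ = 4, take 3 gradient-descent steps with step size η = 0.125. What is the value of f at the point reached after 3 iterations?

-1.13763427734375

f′(s) = 2s - 3
s₁ = 4 − 0.125·5 = 3.375
s₂ = 3.375 − 0.125·3.75 = 2.90625
s₃ = 2.90625 − 0.125·2.8125 = 2.5546875
f(2.5546875) = -1.13763427734375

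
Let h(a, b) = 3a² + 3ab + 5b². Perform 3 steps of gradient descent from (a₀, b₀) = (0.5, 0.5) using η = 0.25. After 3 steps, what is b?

-4.1015625

∇h = (6a + 3b, 3a + 10b)
Step 1: at (0.5, 0.5), ∇h = (4.5, 6.5) → (0.5, 0.5) − 0.25·(4.5, 6.5) = (-0.625, -1.125)
Step 2: at (-0.625, -1.125), ∇h = (-7.125, -13.125) → (-0.625, -1.125) − 0.25·(-7.125, -13.125) = (1.15625, 2.15625)
Step 3: at (1.15625, 2.15625), ∇h = (13.40625, 25.03125) → (1.15625, 2.15625) − 0.25·(13.40625, 25.03125) = (-2.1953125, -4.1015625)
b = -4.1015625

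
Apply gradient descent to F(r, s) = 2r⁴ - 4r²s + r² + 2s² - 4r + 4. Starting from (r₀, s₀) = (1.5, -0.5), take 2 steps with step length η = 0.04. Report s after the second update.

∇F = (8r³ - 8rs + 2r - 4, -4r² + 4s)
Step 1: at (1.5, -0.5), ∇F = (32, -11) → (1.5, -0.5) − 0.04·(32, -11) = (0.22, -0.06)
Step 2: at (0.22, -0.06), ∇F = (-3.369216, -0.4336) → (0.22, -0.06) − 0.04·(-3.369216, -0.4336) = (0.35476864, -0.042656)
s = -0.042656

-0.042656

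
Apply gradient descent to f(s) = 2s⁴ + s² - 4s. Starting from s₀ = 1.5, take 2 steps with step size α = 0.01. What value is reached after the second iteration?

1.10267008

f′(s) = 8s³ + 2s - 4
s₁ = 1.5 − 0.01·26 = 1.24
s₂ = 1.24 − 0.01·13.732992 = 1.10267008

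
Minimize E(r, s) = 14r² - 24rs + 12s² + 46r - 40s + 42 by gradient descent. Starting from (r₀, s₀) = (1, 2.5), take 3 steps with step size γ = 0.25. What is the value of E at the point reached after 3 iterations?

∇E = (28r - 24s + 46, -24r + 24s - 40)
Step 1: at (1, 2.5), ∇E = (14, -4) → (1, 2.5) − 0.25·(14, -4) = (-2.5, 3.5)
Step 2: at (-2.5, 3.5), ∇E = (-108, 104) → (-2.5, 3.5) − 0.25·(-108, 104) = (24.5, -22.5)
Step 3: at (24.5, -22.5), ∇E = (1272, -1168) → (24.5, -22.5) − 0.25·(1272, -1168) = (-293.5, 269.5)
E(-293.5, 269.5) = 3951673.5

3951673.5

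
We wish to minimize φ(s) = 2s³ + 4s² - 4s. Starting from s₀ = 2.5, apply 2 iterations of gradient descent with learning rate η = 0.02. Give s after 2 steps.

φ′(s) = 6s² + 8s - 4
s₁ = 2.5 − 0.02·53.5 = 1.43
s₂ = 1.43 − 0.02·19.7094 = 1.035812

1.035812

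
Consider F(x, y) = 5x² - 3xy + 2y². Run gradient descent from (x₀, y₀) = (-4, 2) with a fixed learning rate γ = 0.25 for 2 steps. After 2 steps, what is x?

-13.5

∇F = (10x - 3y, -3x + 4y)
(x₁, y₁) = (-4, 2) − 0.25·(-46, 20) = (7.5, -3)
(x₂, y₂) = (7.5, -3) − 0.25·(84, -34.5) = (-13.5, 5.625)
x = -13.5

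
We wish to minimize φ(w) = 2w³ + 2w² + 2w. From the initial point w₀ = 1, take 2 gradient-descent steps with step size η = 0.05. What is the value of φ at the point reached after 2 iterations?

0.413344896

φ′(w) = 6w² + 4w + 2
Step 1: φ′(1) = 12; w₁ = 1 − 0.05·12 = 0.4
Step 2: φ′(0.4) = 4.56; w₂ = 0.4 − 0.05·4.56 = 0.172
φ(0.172) = 0.413344896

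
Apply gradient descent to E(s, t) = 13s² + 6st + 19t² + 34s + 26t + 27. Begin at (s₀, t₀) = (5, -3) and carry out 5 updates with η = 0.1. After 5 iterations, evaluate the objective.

15142.4175664128

∇E = (26s + 6t + 34, 6s + 38t + 26)
Step 1: at (5, -3), ∇E = (146, -58) → (5, -3) − 0.1·(146, -58) = (-9.6, 2.8)
Step 2: at (-9.6, 2.8), ∇E = (-198.8, 74.8) → (-9.6, 2.8) − 0.1·(-198.8, 74.8) = (10.28, -4.68)
Step 3: at (10.28, -4.68), ∇E = (273.2, -90.16) → (10.28, -4.68) − 0.1·(273.2, -90.16) = (-17.04, 4.336)
Step 4: at (-17.04, 4.336), ∇E = (-383.024, 88.528) → (-17.04, 4.336) − 0.1·(-383.024, 88.528) = (21.2624, -4.5168)
Step 5: at (21.2624, -4.5168), ∇E = (559.7216, -18.064) → (21.2624, -4.5168) − 0.1·(559.7216, -18.064) = (-34.70976, -2.7104)
E(-34.70976, -2.7104) = 15142.4175664128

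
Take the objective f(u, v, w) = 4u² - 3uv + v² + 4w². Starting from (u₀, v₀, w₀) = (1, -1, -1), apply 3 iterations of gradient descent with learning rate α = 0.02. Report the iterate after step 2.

∇f = (8u - 3v, -3u + 2v, 8w)
(u₁, v₁, w₁) = (1, -1, -1) − 0.02·(11, -5, -8) = (0.78, -0.9, -0.84)
(u₂, v₂, w₂) = (0.78, -0.9, -0.84) − 0.02·(8.94, -4.14, -6.72) = (0.6012, -0.8172, -0.7056)

(0.6012, -0.8172, -0.7056)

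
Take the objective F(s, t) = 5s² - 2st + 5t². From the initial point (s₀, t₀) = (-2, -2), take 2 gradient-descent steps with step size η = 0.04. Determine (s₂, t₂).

(-0.9248, -0.9248)

∇F = (10s - 2t, -2s + 10t)
Step 1: at (-2, -2), ∇F = (-16, -16) → (-2, -2) − 0.04·(-16, -16) = (-1.36, -1.36)
Step 2: at (-1.36, -1.36), ∇F = (-10.88, -10.88) → (-1.36, -1.36) − 0.04·(-10.88, -10.88) = (-0.9248, -0.9248)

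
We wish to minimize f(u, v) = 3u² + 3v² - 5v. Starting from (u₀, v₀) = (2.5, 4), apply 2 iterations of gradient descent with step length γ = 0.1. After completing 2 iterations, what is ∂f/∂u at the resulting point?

∇f = (6u, 6v - 5)
(u₁, v₁) = (2.5, 4) − 0.1·(15, 19) = (1, 2.1)
(u₂, v₂) = (1, 2.1) − 0.1·(6, 7.6) = (0.4, 1.34)
∂f/∂u at (0.4, 1.34) = 2.4

2.4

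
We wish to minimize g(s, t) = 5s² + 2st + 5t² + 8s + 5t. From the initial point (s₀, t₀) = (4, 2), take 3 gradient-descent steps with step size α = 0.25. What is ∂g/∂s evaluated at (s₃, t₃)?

-349.5

∇g = (10s + 2t + 8, 2s + 10t + 5)
(s₁, t₁) = (4, 2) − 0.25·(52, 33) = (-9, -6.25)
(s₂, t₂) = (-9, -6.25) − 0.25·(-94.5, -75.5) = (14.625, 12.625)
(s₃, t₃) = (14.625, 12.625) − 0.25·(179.5, 160.5) = (-30.25, -27.5)
∂g/∂s at (-30.25, -27.5) = -349.5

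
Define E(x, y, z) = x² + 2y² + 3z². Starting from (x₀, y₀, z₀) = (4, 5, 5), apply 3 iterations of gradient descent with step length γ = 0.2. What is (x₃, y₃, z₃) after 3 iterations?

(0.864, 0.04, -0.04)

∇E = (2x, 4y, 6z)
(x₁, y₁, z₁) = (4, 5, 5) − 0.2·(8, 20, 30) = (2.4, 1, -1)
(x₂, y₂, z₂) = (2.4, 1, -1) − 0.2·(4.8, 4, -6) = (1.44, 0.2, 0.2)
(x₃, y₃, z₃) = (1.44, 0.2, 0.2) − 0.2·(2.88, 0.8, 1.2) = (0.864, 0.04, -0.04)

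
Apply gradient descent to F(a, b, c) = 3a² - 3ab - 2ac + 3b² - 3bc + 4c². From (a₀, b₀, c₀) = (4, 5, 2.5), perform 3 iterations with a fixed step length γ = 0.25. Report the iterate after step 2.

(1.90625, 3.5, 0.03125)

∇F = (6a - 3b - 2c, -3a + 6b - 3c, -2a - 3b + 8c)
Step 1: at (4, 5, 2.5), ∇F = (4, 10.5, -3) → (4, 5, 2.5) − 0.25·(4, 10.5, -3) = (3, 2.375, 3.25)
Step 2: at (3, 2.375, 3.25), ∇F = (4.375, -4.5, 12.875) → (3, 2.375, 3.25) − 0.25·(4.375, -4.5, 12.875) = (1.90625, 3.5, 0.03125)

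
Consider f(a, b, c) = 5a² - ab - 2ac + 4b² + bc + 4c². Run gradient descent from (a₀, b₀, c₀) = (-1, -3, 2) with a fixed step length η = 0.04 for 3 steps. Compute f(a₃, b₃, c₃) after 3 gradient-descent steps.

∇f = (10a - b - 2c, -a + 8b + c, -2a + b + 8c)
Step 1: at (-1, -3, 2), ∇f = (-11, -21, 15) → (-1, -3, 2) − 0.04·(-11, -21, 15) = (-0.56, -2.16, 1.4)
Step 2: at (-0.56, -2.16, 1.4), ∇f = (-6.24, -15.32, 10.16) → (-0.56, -2.16, 1.4) − 0.04·(-6.24, -15.32, 10.16) = (-0.3104, -1.5472, 0.9936)
Step 3: at (-0.3104, -1.5472, 0.9936), ∇f = (-3.544, -11.0736, 7.0224) → (-0.3104, -1.5472, 0.9936) − 0.04·(-3.544, -11.0736, 7.0224) = (-0.16864, -1.104256, 0.712704)
f(-0.16864, -1.104256, 0.712704) = 6.318661873664

6.318661873664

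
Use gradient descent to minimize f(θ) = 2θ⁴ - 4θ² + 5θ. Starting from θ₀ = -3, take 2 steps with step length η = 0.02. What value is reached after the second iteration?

0.69356416

f′(θ) = 8θ³ - 8θ + 5
θ₁ = -3 − 0.02·(-187) = 0.74
θ₂ = 0.74 − 0.02·2.321792 = 0.69356416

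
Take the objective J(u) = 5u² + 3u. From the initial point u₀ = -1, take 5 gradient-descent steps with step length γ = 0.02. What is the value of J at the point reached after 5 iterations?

-0.18693325312

J′(u) = 10u + 3
u₁ = -1 − 0.02·(-7) = -0.86
u₂ = -0.86 − 0.02·(-5.6) = -0.748
u₃ = -0.748 − 0.02·(-4.48) = -0.6584
u₄ = -0.6584 − 0.02·(-3.584) = -0.58672
u₅ = -0.58672 − 0.02·(-2.8672) = -0.529376
J(-0.529376) = -0.18693325312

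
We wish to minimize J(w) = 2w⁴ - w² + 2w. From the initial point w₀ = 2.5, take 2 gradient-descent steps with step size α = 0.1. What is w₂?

J′(w) = 8w³ - 2w + 2
w₁ = 2.5 − 0.1·122 = -9.7
w₂ = -9.7 − 0.1·(-7279.984) = 718.2984

718.2984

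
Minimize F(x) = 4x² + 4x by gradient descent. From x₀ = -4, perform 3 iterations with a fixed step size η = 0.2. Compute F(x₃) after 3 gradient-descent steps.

1.286144

F′(x) = 8x + 4
Step 1: F′(-4) = -28; x₁ = -4 − 0.2·(-28) = 1.6
Step 2: F′(1.6) = 16.8; x₂ = 1.6 − 0.2·16.8 = -1.76
Step 3: F′(-1.76) = -10.08; x₃ = -1.76 − 0.2·(-10.08) = 0.256
F(0.256) = 1.286144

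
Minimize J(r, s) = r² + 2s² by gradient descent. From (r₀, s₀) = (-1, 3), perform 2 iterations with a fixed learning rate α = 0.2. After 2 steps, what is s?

0.12

∇J = (2r, 4s)
Step 1: at (-1, 3), ∇J = (-2, 12) → (-1, 3) − 0.2·(-2, 12) = (-0.6, 0.6)
Step 2: at (-0.6, 0.6), ∇J = (-1.2, 2.4) → (-0.6, 0.6) − 0.2·(-1.2, 2.4) = (-0.36, 0.12)
s = 0.12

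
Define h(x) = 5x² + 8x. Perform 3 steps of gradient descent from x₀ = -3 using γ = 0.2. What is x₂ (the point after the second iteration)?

h′(x) = 10x + 8
Step 1: h′(-3) = -22; x₁ = -3 − 0.2·(-22) = 1.4
Step 2: h′(1.4) = 22; x₂ = 1.4 − 0.2·22 = -3

-3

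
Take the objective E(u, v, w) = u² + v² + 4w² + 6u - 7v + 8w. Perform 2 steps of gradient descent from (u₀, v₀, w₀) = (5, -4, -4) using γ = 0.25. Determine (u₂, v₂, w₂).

(-1, 1.625, -4)

∇E = (2u + 6, 2v - 7, 8w + 8)
Step 1: at (5, -4, -4), ∇E = (16, -15, -24) → (5, -4, -4) − 0.25·(16, -15, -24) = (1, -0.25, 2)
Step 2: at (1, -0.25, 2), ∇E = (8, -7.5, 24) → (1, -0.25, 2) − 0.25·(8, -7.5, 24) = (-1, 1.625, -4)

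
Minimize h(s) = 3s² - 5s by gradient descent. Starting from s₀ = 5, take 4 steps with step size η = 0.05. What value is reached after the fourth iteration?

1.83375

h′(s) = 6s - 5
Step 1: h′(5) = 25; s₁ = 5 − 0.05·25 = 3.75
Step 2: h′(3.75) = 17.5; s₂ = 3.75 − 0.05·17.5 = 2.875
Step 3: h′(2.875) = 12.25; s₃ = 2.875 − 0.05·12.25 = 2.2625
Step 4: h′(2.2625) = 8.575; s₄ = 2.2625 − 0.05·8.575 = 1.83375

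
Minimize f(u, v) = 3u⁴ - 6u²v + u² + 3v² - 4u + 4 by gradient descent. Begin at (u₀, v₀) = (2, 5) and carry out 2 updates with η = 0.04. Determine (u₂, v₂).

(-2.80227328, 5.720384)

∇f = (12u³ - 12uv + 2u - 4, -6u² + 6v)
(u₁, v₁) = (2, 5) − 0.04·(-24, 6) = (2.96, 4.76)
(u₂, v₂) = (2.96, 4.76) − 0.04·(144.056832, -24.0096) = (-2.80227328, 5.720384)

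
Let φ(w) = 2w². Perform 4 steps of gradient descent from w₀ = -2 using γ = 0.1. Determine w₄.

-0.2592

φ′(w) = 4w
Step 1: φ′(-2) = -8; w₁ = -2 − 0.1·(-8) = -1.2
Step 2: φ′(-1.2) = -4.8; w₂ = -1.2 − 0.1·(-4.8) = -0.72
Step 3: φ′(-0.72) = -2.88; w₃ = -0.72 − 0.1·(-2.88) = -0.432
Step 4: φ′(-0.432) = -1.728; w₄ = -0.432 − 0.1·(-1.728) = -0.2592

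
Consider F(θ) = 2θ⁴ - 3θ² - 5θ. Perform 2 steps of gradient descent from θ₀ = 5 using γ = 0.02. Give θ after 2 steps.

F′(θ) = 8θ³ - 6θ - 5
θ₁ = 5 − 0.02·965 = -14.3
θ₂ = -14.3 − 0.02·(-23312.856) = 451.95712

451.95712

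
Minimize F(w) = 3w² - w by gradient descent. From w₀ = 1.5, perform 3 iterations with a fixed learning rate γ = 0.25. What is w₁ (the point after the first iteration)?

F′(w) = 6w - 1
Step 1: F′(1.5) = 8; w₁ = 1.5 − 0.25·8 = -0.5

-0.5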